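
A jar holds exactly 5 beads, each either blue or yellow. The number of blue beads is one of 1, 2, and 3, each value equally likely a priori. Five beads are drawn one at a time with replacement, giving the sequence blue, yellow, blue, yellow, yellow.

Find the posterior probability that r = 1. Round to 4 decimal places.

0.2623

Compute the likelihood of the observed sequence for each case: P(data | r = 1) = (1/5)(4/5)(1/5)(4/5)(4/5) = 0.02048; P(data | r = 2) = (2/5)(3/5)(2/5)(3/5)(3/5) = 0.03456; P(data | r = 3) = (3/5)(2/5)(3/5)(2/5)(2/5) = 0.02304.
The prior-weighted likelihoods are 1/3 · 0.02048 = 0.0068267, 1/3 · 0.03456 = 0.01152, 1/3 · 0.02304 = 0.00768; with total 0.026027.
Hence P(r = 1 | data) = (0.0068267) / (0.026027) = 0.2623.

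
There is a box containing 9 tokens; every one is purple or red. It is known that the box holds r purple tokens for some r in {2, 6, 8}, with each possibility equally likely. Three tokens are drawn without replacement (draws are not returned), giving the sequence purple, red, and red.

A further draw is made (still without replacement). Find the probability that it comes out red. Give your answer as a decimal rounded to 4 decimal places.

Under each hypothesis, the probability of the observed sequence is: P(data | r = 2) = (2/9)(7/8)(6/7) = 1/6; P(data | r = 6) = (6/9)(3/8)(2/7) = 1/14; P(data | r = 8) = (8/9)(1/8)(0/7) = 0.
Multiplying each by its prior: 1/3 · 1/6 = 1/18, 1/3 · 1/14 = 1/42, 1/3 · 0 = 0; with total 5/63.
Normalising, the posterior is P(r = 2 | data) = 7/10, P(r = 6 | data) = 3/10, P(r = 8 | data) = 0.
Averaging over the posterior, P(red next | data) = (5/6)(7/10) + (1/6)(3/10) = 19/30.

0.6333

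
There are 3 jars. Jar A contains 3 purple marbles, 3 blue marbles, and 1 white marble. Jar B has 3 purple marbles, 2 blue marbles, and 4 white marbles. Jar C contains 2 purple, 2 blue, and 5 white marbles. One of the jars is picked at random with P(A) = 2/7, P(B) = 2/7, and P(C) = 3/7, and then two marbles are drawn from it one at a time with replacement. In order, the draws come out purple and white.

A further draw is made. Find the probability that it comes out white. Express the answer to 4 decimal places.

0.4498

Under each hypothesis, the probability of the observed sequence is: P(data | jar A) = (3/7)(1/7) = 0.061224; P(data | jar B) = (3/9)(4/9) = 0.14815; P(data | jar C) = (2/9)(5/9) = 0.12346.
Multiplying each by its prior: 2/7 · 0.061224 = 0.017493, 2/7 · 0.14815 = 0.042328, 3/7 · 0.12346 = 0.05291; summing to 0.11273.
Dividing through by the total gives posterior P(jar A | data) = 0.15517, P(jar B | data) = 0.37548, P(jar C | data) = 0.46935.
The predictive probability is P(white next | data) = (1/7)(0.15517) + (4/9)(0.37548) + (5/9)(0.46935) = 0.4498.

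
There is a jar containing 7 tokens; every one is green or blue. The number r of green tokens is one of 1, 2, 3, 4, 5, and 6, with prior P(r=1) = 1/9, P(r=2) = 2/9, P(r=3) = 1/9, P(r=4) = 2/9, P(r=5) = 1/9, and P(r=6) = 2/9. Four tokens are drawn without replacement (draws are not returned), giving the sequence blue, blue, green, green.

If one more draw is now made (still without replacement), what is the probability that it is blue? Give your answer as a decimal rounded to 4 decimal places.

Under each hypothesis, the probability of the observed sequence is: P(data | r = 1) = (6/7)(5/6)(1/5)(0/4) = 0; P(data | r = 2) = (5/7)(4/6)(2/5)(1/4) = 1/21; P(data | r = 3) = (4/7)(3/6)(3/5)(2/4) = 3/35; P(data | r = 4) = (3/7)(2/6)(4/5)(3/4) = 3/35; P(data | r = 5) = (2/7)(1/6)(5/5)(4/4) = 1/21; P(data | r = 6) = (1/7)(0/6) = 0.
Weighting by the prior gives 1/9 · 0 = 0, 2/9 · 1/21 = 2/189, 1/9 · 3/35 = 1/105, 2/9 · 3/35 = 2/105, 1/9 · 1/21 = 1/189, 2/9 · 0 = 0; summing to 2/45.
Normalising, the posterior is P(r = 1 | data) = 0, P(r = 2 | data) = 5/21, P(r = 3 | data) = 3/14, P(r = 4 | data) = 3/7, P(r = 5 | data) = 5/42, P(r = 6 | data) = 0.
The predictive probability is P(blue next | data) = (1)(5/21) + (2/3)(3/14) + (1/3)(3/7) + (0)(5/42) = 11/21.

0.5238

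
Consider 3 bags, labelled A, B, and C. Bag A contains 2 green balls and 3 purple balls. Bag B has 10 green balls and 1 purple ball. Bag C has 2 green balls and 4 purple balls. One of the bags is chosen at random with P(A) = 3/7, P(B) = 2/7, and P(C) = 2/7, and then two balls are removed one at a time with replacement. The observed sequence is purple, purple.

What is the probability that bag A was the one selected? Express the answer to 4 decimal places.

0.5440

Under each hypothesis, the probability of the observed sequence is: P(data | bag A) = (3/5)(3/5) = 0.36; P(data | bag B) = (1/11)(1/11) = 0.0082645; P(data | bag C) = (4/6)(4/6) = 0.44444.
Multiplying each by its prior: 3/7 · 0.36 = 0.15429, 2/7 · 0.0082645 = 0.0023613, 2/7 · 0.44444 = 0.12698; summing to 0.28363.
Therefore the posterior P(bag A | data) = (0.15429) / (0.28363) = 0.54397.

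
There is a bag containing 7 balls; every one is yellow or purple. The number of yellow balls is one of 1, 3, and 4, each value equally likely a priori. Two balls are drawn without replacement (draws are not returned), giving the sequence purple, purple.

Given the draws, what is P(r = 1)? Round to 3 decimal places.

0.625

The likelihood of the observed sequence under each hypothesis: P(data | r = 1) = (6/7)(5/6) = 5/7; P(data | r = 3) = (4/7)(3/6) = 2/7; P(data | r = 4) = (3/7)(2/6) = 1/7.
Multiplying each by its prior: 1/3 · 5/7 = 5/21, 1/3 · 2/7 = 2/21, 1/3 · 1/7 = 1/21; summing to 8/21.
By Bayes' rule, P(r = 1 | data) = (5/21) / (8/21) = 5/8.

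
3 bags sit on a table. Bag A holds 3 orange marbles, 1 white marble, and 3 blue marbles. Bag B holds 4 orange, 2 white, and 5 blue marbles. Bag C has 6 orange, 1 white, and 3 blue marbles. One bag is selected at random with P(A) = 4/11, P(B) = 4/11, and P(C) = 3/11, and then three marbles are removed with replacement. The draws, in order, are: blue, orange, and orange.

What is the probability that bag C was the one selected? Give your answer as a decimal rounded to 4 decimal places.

The likelihood of the observed sequence under each hypothesis: P(data | bag A) = (3/7)(3/7)(3/7) = 0.078717; P(data | bag B) = (5/11)(4/11)(4/11) = 0.060105; P(data | bag C) = (3/10)(6/10)(6/10) = 0.108.
The prior-weighted likelihoods are 4/11 · 0.078717 = 0.028624, 4/11 · 0.060105 = 0.021856, 3/11 · 0.108 = 0.029455; with total 0.079935.
Therefore the posterior P(bag C | data) = (0.029455) / (0.079935) = 0.36848.

0.3685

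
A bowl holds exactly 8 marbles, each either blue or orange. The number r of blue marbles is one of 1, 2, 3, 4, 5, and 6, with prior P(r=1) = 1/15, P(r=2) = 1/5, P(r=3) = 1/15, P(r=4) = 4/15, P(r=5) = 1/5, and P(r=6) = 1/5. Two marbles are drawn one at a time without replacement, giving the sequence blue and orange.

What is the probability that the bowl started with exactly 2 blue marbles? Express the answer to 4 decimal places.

The likelihood of the observed sequence under each hypothesis: P(data | r = 1) = (1/8)(7/7) = 1/8; P(data | r = 2) = (2/8)(6/7) = 3/14; P(data | r = 3) = (3/8)(5/7) = 15/56; P(data | r = 4) = (4/8)(4/7) = 2/7; P(data | r = 5) = (5/8)(3/7) = 15/56; P(data | r = 6) = (6/8)(2/7) = 3/14.
The prior-weighted likelihoods are 1/15 · 1/8 = 1/120, 1/5 · 3/14 = 3/70, 1/15 · 15/56 = 1/56, 4/15 · 2/7 = 8/105, 1/5 · 15/56 = 3/56, 1/5 · 3/14 = 3/70; with total 29/120.
Hence P(r = 2 | data) = (3/70) / (29/120) = 36/203.

0.1773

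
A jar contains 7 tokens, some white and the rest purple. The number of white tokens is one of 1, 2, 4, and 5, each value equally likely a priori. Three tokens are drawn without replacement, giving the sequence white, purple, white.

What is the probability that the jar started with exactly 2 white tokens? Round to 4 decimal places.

0.1163

Compute the likelihood of the observed sequence for each case: P(data | r = 1) = (1/7)(6/6)(0/5) = 0; P(data | r = 2) = (2/7)(5/6)(1/5) = 1/21; P(data | r = 4) = (4/7)(3/6)(3/5) = 6/35; P(data | r = 5) = (5/7)(2/6)(4/5) = 4/21.
Multiplying each by its prior: 1/4 · 0 = 0, 1/4 · 1/21 = 1/84, 1/4 · 6/35 = 3/70, 1/4 · 4/21 = 1/21; with total 43/420.
Hence P(r = 2 | data) = (1/84) / (43/420) = 5/43.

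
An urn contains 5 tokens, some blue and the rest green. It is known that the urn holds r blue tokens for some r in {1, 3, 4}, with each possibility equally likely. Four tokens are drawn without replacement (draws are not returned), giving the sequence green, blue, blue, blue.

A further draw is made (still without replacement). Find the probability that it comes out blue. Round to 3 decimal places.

Under each hypothesis, the probability of the observed sequence is: P(data | r = 1) = (4/5)(1/4)(0/3) = 0; P(data | r = 3) = (2/5)(3/4)(2/3)(1/2) = 1/10; P(data | r = 4) = (1/5)(4/4)(3/3)(2/2) = 1/5.
The prior-weighted likelihoods are 1/3 · 0 = 0, 1/3 · 1/10 = 1/30, 1/3 · 1/5 = 1/15; summing to 1/10.
Dividing through by the total gives posterior P(r = 1 | data) = 0, P(r = 3 | data) = 1/3, P(r = 4 | data) = 2/3.
The predictive probability is P(blue next | data) = (0)(1/3) + (1)(2/3) = 2/3.

0.667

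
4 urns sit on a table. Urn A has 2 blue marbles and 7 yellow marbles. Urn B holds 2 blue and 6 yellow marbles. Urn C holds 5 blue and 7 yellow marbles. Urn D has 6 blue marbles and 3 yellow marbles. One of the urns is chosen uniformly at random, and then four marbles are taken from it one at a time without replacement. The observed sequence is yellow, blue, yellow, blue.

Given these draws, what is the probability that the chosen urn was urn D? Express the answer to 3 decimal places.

Under each hypothesis, the probability of the observed sequence is: P(data | urn A) = (7/9)(2/8)(6/7)(1/6) = 0.027778; P(data | urn B) = (6/8)(2/7)(5/6)(1/5) = 0.035714; P(data | urn C) = (7/12)(5/11)(6/10)(4/9) = 0.070707; P(data | urn D) = (3/9)(6/8)(2/7)(5/6) = 0.059524.
Multiplying each by its prior: 1/4 · 0.027778 = 0.0069444, 1/4 · 0.035714 = 0.0089286, 1/4 · 0.070707 = 0.017677, 1/4 · 0.059524 = 0.014881; summing to 0.048431.
Therefore the posterior P(urn D | data) = (0.014881) / (0.048431) = 0.30726.

0.307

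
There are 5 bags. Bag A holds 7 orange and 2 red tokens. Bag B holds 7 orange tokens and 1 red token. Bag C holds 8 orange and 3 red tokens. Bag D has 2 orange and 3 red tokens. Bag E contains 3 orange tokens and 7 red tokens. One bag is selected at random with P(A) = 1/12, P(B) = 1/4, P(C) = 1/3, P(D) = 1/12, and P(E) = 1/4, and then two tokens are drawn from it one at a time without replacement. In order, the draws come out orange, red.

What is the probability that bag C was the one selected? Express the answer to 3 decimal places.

Compute the likelihood of the observed sequence for each case: P(data | bag A) = (7/9)(2/8) = 0.19444; P(data | bag B) = (7/8)(1/7) = 0.125; P(data | bag C) = (8/11)(3/10) = 0.21818; P(data | bag D) = (2/5)(3/4) = 0.3; P(data | bag E) = (3/10)(7/9) = 0.23333.
Multiplying each by its prior: 1/12 · 0.19444 = 0.016204, 1/4 · 0.125 = 0.03125, 1/3 · 0.21818 = 0.072727, 1/12 · 0.3 = 0.025, 1/4 · 0.23333 = 0.058333; these sum to 0.20351.
Therefore the posterior P(bag C | data) = (0.072727) / (0.20351) = 0.35736.

0.357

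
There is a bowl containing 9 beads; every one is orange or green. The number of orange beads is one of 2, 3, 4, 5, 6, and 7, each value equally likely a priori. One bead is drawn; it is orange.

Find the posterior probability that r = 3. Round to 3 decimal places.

For each hypothesis, P(data | H) works out to: P(data | r = 2) = (2/9) = 2/9; P(data | r = 3) = (3/9) = 1/3; P(data | r = 4) = (4/9) = 4/9; P(data | r = 5) = (5/9) = 5/9; P(data | r = 6) = (6/9) = 2/3; P(data | r = 7) = (7/9) = 7/9.
Multiplying each by its prior: 1/6 · 2/9 = 1/27, 1/6 · 1/3 = 1/18, 1/6 · 4/9 = 2/27, 1/6 · 5/9 = 5/54, 1/6 · 2/3 = 1/9, 1/6 · 7/9 = 7/54; these sum to 1/2.
So P(r = 3 | data) = (1/18) / (1/2) = 1/9.

0.111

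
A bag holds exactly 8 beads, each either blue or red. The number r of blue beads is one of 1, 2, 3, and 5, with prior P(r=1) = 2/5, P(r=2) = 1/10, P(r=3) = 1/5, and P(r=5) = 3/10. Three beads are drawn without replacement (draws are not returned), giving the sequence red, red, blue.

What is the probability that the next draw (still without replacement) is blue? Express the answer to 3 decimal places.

0.301

For each hypothesis, P(data | H) works out to: P(data | r = 1) = (7/8)(6/7)(1/6) = 1/8; P(data | r = 2) = (6/8)(5/7)(2/6) = 5/28; P(data | r = 3) = (5/8)(4/7)(3/6) = 5/28; P(data | r = 5) = (3/8)(2/7)(5/6) = 5/56.
Weighting by the prior gives 2/5 · 1/8 = 1/20, 1/10 · 5/28 = 1/56, 1/5 · 5/28 = 1/28, 3/10 · 5/56 = 3/112; these sum to 73/560.
The posterior is then P(r = 1 | data) = 28/73, P(r = 2 | data) = 10/73, P(r = 3 | data) = 20/73, P(r = 5 | data) = 15/73.
The predictive probability is P(blue next | data) = (0)(28/73) + (1/5)(10/73) + (2/5)(20/73) + (4/5)(15/73) = 22/73.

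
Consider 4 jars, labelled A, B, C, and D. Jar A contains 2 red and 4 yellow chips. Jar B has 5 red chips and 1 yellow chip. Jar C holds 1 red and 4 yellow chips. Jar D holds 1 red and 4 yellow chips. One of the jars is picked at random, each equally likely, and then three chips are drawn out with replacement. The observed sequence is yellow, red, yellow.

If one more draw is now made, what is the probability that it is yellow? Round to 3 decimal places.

0.719

The likelihood of the observed sequence under each hypothesis: P(data | jar A) = (4/6)(2/6)(4/6) = 0.14815; P(data | jar B) = (1/6)(5/6)(1/6) = 0.023148; P(data | jar C) = (4/5)(1/5)(4/5) = 0.128; P(data | jar D) = (4/5)(1/5)(4/5) = 0.128.
The prior-weighted likelihoods are 1/4 · 0.14815 = 0.037037, 1/4 · 0.023148 = 0.005787, 1/4 · 0.128 = 0.032, 1/4 · 0.128 = 0.032; these sum to 0.10682.
Normalising, the posterior is P(jar A | data) = 0.34671, P(jar B | data) = 0.054174, P(jar C | data) = 0.29956, P(jar D | data) = 0.29956.
The predictive probability is P(yellow next | data) = (2/3)(0.34671) + (1/6)(0.054174) + (4/5)(0.29956) + (4/5)(0.29956) = 0.71946.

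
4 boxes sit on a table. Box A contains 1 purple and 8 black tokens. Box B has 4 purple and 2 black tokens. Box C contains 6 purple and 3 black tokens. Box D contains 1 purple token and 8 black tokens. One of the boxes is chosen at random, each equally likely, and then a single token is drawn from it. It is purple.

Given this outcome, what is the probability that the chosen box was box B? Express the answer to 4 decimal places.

The likelihood of this draw under each hypothesis: P(data | box A) = (1/9) = 1/9; P(data | box B) = (4/6) = 2/3; P(data | box C) = (6/9) = 2/3; P(data | box D) = (1/9) = 1/9.
Weighting by the prior gives 1/4 · 1/9 = 1/36, 1/4 · 2/3 = 1/6, 1/4 · 2/3 = 1/6, 1/4 · 1/9 = 1/36; with total 7/18.
Hence P(box B | data) = (1/6) / (7/18) = 3/7.

0.4286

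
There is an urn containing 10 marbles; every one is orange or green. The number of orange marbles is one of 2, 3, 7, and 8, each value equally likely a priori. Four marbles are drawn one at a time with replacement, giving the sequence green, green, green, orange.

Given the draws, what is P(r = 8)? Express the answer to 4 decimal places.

For each hypothesis, P(data | H) works out to: P(data | r = 2) = (8/10)(8/10)(8/10)(2/10) = 0.1024; P(data | r = 3) = (7/10)(7/10)(7/10)(3/10) = 0.1029; P(data | r = 7) = (3/10)(3/10)(3/10)(7/10) = 0.0189; P(data | r = 8) = (2/10)(2/10)(2/10)(8/10) = 0.0064.
Multiplying each by its prior: 1/4 · 0.1024 = 0.0256, 1/4 · 0.1029 = 0.025725, 1/4 · 0.0189 = 0.004725, 1/4 · 0.0064 = 0.0016; summing to 0.05765.
Therefore the posterior P(r = 8 | data) = (0.0016) / (0.05765) = 0.027754.

0.0278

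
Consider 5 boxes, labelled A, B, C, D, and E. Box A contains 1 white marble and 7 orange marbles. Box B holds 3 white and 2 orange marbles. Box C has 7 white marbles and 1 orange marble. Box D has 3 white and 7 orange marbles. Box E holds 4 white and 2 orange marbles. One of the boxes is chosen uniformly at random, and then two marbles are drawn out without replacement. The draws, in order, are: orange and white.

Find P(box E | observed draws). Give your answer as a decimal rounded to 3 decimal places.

Compute the likelihood of the observed sequence for each case: P(data | box A) = (7/8)(1/7) = 1/8; P(data | box B) = (2/5)(3/4) = 3/10; P(data | box C) = (1/8)(7/7) = 1/8; P(data | box D) = (7/10)(3/9) = 7/30; P(data | box E) = (2/6)(4/5) = 4/15.
Multiplying each by its prior: 1/5 · 1/8 = 1/40, 1/5 · 3/10 = 3/50, 1/5 · 1/8 = 1/40, 1/5 · 7/30 = 7/150, 1/5 · 4/15 = 4/75; summing to 21/100.
So P(box E | data) = (4/75) / (21/100) = 16/63.

0.254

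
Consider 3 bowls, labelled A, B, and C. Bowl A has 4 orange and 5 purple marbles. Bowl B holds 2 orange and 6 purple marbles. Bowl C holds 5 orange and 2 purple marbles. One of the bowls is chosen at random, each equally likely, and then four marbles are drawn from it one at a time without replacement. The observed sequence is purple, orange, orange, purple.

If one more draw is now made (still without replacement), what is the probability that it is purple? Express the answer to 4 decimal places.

0.5122

Under each hypothesis, the probability of the observed sequence is: P(data | bowl A) = (5/9)(4/8)(3/7)(4/6) = 5/63; P(data | bowl B) = (6/8)(2/7)(1/6)(5/5) = 1/28; P(data | bowl C) = (2/7)(5/6)(4/5)(1/4) = 1/21.
Weighting by the prior gives 1/3 · 5/63 = 5/189, 1/3 · 1/28 = 1/84, 1/3 · 1/21 = 1/63; with total 41/756.
The posterior is then P(bowl A | data) = 20/41, P(bowl B | data) = 9/41, P(bowl C | data) = 12/41.
So P(purple next | data) = Σ P(purple next | H) P(H | data) = (3/5)(20/41) + (1)(9/41) + (0)(12/41) = 21/41.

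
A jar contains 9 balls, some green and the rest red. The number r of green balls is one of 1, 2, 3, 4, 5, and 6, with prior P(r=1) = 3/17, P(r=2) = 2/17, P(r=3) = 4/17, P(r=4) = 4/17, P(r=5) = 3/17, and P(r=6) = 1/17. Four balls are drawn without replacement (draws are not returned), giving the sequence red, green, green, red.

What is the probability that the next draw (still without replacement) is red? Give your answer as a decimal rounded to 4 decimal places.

0.5983

For each hypothesis, P(data | H) works out to: P(data | r = 1) = (8/9)(1/8)(0/7) = 0; P(data | r = 2) = (7/9)(2/8)(1/7)(6/6) = 0.027778; P(data | r = 3) = (6/9)(3/8)(2/7)(5/6) = 0.059524; P(data | r = 4) = (5/9)(4/8)(3/7)(4/6) = 0.079365; P(data | r = 5) = (4/9)(5/8)(4/7)(3/6) = 0.079365; P(data | r = 6) = (3/9)(6/8)(5/7)(2/6) = 0.059524.
Weighting by the prior gives 3/17 · 0 = 0, 2/17 · 0.027778 = 0.003268, 4/17 · 0.059524 = 0.014006, 4/17 · 0.079365 = 0.018674, 3/17 · 0.079365 = 0.014006, 1/17 · 0.059524 = 0.0035014; summing to 0.053455.
The posterior is then P(r = 1 | data) = 0, P(r = 2 | data) = 0.061135, P(r = 3 | data) = 0.26201, P(r = 4 | data) = 0.34934, P(r = 5 | data) = 0.26201, P(r = 6 | data) = 0.065502.
So P(red next | data) = Σ P(red next | H) P(H | data) = (1)(0.061135) + (4/5)(0.26201) + (3/5)(0.34934) + (2/5)(0.26201) + (1/5)(0.065502) = 0.59825.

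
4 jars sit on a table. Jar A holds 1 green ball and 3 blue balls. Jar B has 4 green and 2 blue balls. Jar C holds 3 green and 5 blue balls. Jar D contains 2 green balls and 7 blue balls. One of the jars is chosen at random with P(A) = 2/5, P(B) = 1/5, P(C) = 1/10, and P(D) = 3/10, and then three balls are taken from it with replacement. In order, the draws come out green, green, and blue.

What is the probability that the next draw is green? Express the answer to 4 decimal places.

Under each hypothesis, the probability of the observed sequence is: P(data | jar A) = (1/4)(1/4)(3/4) = 0.046875; P(data | jar B) = (4/6)(4/6)(2/6) = 0.14815; P(data | jar C) = (3/8)(3/8)(5/8) = 0.087891; P(data | jar D) = (2/9)(2/9)(7/9) = 0.038409.
Weighting by the prior gives 2/5 · 0.046875 = 0.01875, 1/5 · 0.14815 = 0.02963, 1/10 · 0.087891 = 0.0087891, 3/10 · 0.038409 = 0.011523; with total 0.068691.
Dividing through by the total gives posterior P(jar A | data) = 0.27296, P(jar B | data) = 0.43134, P(jar C | data) = 0.12795, P(jar D | data) = 0.16775.
The predictive probability is P(green next | data) = (1/4)(0.27296) + (2/3)(0.43134) + (3/8)(0.12795) + (2/9)(0.16775) = 0.44106.

0.4411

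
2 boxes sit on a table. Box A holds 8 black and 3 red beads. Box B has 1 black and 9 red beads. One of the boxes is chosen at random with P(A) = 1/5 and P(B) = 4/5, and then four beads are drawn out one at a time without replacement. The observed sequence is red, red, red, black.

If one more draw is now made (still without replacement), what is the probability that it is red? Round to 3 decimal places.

Compute the likelihood of the observed sequence for each case: P(data | box A) = (3/11)(2/10)(1/9)(8/8) = 1/165; P(data | box B) = (9/10)(8/9)(7/8)(1/7) = 1/10.
Weighting by the prior gives 1/5 · 1/165 = 1/825, 4/5 · 1/10 = 2/25; these sum to 67/825.
The posterior is then P(box A | data) = 1/67, P(box B | data) = 66/67.
Averaging over the posterior, P(red next | data) = (0)(1/67) + (1)(66/67) = 66/67.

0.985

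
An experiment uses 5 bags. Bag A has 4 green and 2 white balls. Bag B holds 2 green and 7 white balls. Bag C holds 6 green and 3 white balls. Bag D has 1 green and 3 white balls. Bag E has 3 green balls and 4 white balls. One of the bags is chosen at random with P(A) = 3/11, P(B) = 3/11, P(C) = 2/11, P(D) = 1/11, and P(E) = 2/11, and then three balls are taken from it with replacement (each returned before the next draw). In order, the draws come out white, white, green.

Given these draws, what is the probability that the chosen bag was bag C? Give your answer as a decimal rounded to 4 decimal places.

The likelihood of the observed sequence under each hypothesis: P(data | bag A) = (2/6)(2/6)(4/6) = 0.074074; P(data | bag B) = (7/9)(7/9)(2/9) = 0.13443; P(data | bag C) = (3/9)(3/9)(6/9) = 0.074074; P(data | bag D) = (3/4)(3/4)(1/4) = 0.14062; P(data | bag E) = (4/7)(4/7)(3/7) = 0.13994.
Weighting by the prior gives 3/11 · 0.074074 = 0.020202, 3/11 · 0.13443 = 0.036663, 2/11 · 0.074074 = 0.013468, 1/11 · 0.14062 = 0.012784, 2/11 · 0.13994 = 0.025444; with total 0.10856.
So P(bag C | data) = (0.013468) / (0.10856) = 0.12406.

0.1241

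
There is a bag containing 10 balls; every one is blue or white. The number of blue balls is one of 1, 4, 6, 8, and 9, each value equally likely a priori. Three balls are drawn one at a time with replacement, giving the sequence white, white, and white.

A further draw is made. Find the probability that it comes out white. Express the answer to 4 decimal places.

0.7986

Under each hypothesis, the probability of the observed sequence is: P(data | r = 1) = (9/10)(9/10)(9/10) = 0.729; P(data | r = 4) = (6/10)(6/10)(6/10) = 0.216; P(data | r = 6) = (4/10)(4/10)(4/10) = 0.064; P(data | r = 8) = (2/10)(2/10)(2/10) = 0.008; P(data | r = 9) = (1/10)(1/10)(1/10) = 0.001.
The prior-weighted likelihoods are 1/5 · 0.729 = 0.1458, 1/5 · 0.216 = 0.0432, 1/5 · 0.064 = 0.0128, 1/5 · 0.008 = 0.0016, 1/5 · 0.001 = 0.0002; these sum to 0.2036.
Normalising, the posterior is P(r = 1 | data) = 0.71611, P(r = 4 | data) = 0.21218, P(r = 6 | data) = 0.062868, P(r = 8 | data) = 0.0078585, P(r = 9 | data) = 0.00098232.
The predictive probability is P(white next | data) = (9/10)(0.71611) + (3/5)(0.21218) + (2/5)(0.062868) + (1/5)(0.0078585) + (1/10)(0.00098232) = 0.79862.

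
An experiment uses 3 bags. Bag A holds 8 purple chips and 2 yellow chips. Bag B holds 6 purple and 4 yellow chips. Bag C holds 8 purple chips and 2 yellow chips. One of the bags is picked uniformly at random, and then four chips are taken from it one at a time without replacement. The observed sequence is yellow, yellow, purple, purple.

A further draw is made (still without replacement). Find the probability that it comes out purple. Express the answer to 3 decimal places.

For each hypothesis, P(data | H) works out to: P(data | bag A) = (2/10)(1/9)(8/8)(7/7) = 0.022222; P(data | bag B) = (4/10)(3/9)(6/8)(5/7) = 0.071429; P(data | bag C) = (2/10)(1/9)(8/8)(7/7) = 0.022222.
Weighting by the prior gives 1/3 · 0.022222 = 0.0074074, 1/3 · 0.071429 = 0.02381, 1/3 · 0.022222 = 0.0074074; with total 0.038624.
Normalising, the posterior is P(bag A | data) = 0.19178, P(bag B | data) = 0.61644, P(bag C | data) = 0.19178.
Averaging over the posterior, P(purple next | data) = (1)(0.19178) + (2/3)(0.61644) + (1)(0.19178) = 0.79452.

0.795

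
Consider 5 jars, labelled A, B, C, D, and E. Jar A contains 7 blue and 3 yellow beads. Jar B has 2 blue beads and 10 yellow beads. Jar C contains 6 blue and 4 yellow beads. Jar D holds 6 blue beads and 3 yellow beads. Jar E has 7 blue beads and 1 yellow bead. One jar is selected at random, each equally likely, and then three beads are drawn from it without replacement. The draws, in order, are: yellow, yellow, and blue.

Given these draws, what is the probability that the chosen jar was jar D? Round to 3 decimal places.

0.195

For each hypothesis, P(data | H) works out to: P(data | jar A) = (3/10)(2/9)(7/8) = 0.058333; P(data | jar B) = (10/12)(9/11)(2/10) = 0.13636; P(data | jar C) = (4/10)(3/9)(6/8) = 0.1; P(data | jar D) = (3/9)(2/8)(6/7) = 0.071429; P(data | jar E) = (1/8)(0/7) = 0.
The prior-weighted likelihoods are 1/5 · 0.058333 = 0.011667, 1/5 · 0.13636 = 0.027273, 1/5 · 0.1 = 0.02, 1/5 · 0.071429 = 0.014286, 1/5 · 0 = 0; with total 0.073225.
So P(jar D | data) = (0.014286) / (0.073225) = 0.19509.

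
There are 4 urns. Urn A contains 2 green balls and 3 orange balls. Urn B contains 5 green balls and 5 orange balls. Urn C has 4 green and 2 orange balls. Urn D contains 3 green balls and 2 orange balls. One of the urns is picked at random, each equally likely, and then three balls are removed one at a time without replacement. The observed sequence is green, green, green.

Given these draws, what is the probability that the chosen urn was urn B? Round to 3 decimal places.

0.217

Under each hypothesis, the probability of the observed sequence is: P(data | urn A) = (2/5)(1/4)(0/3) = 0; P(data | urn B) = (5/10)(4/9)(3/8) = 1/12; P(data | urn C) = (4/6)(3/5)(2/4) = 1/5; P(data | urn D) = (3/5)(2/4)(1/3) = 1/10.
Multiplying each by its prior: 1/4 · 0 = 0, 1/4 · 1/12 = 1/48, 1/4 · 1/5 = 1/20, 1/4 · 1/10 = 1/40; with total 23/240.
Therefore the posterior P(urn B | data) = (1/48) / (23/240) = 5/23.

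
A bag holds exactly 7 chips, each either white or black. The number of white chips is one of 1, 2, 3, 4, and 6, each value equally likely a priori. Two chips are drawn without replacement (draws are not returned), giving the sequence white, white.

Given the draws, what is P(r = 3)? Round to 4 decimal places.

0.1200

For each hypothesis, P(data | H) works out to: P(data | r = 1) = (1/7)(0/6) = 0; P(data | r = 2) = (2/7)(1/6) = 1/21; P(data | r = 3) = (3/7)(2/6) = 1/7; P(data | r = 4) = (4/7)(3/6) = 2/7; P(data | r = 6) = (6/7)(5/6) = 5/7.
Weighting by the prior gives 1/5 · 0 = 0, 1/5 · 1/21 = 1/105, 1/5 · 1/7 = 1/35, 1/5 · 2/7 = 2/35, 1/5 · 5/7 = 1/7; these sum to 5/21.
So P(r = 3 | data) = (1/35) / (5/21) = 3/25.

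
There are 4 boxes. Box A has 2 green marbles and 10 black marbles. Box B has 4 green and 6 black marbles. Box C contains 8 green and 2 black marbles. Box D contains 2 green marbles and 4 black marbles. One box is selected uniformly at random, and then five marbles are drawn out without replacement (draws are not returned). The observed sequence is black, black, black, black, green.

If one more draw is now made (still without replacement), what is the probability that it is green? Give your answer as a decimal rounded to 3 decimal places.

Compute the likelihood of the observed sequence for each case: P(data | box A) = (10/12)(9/11)(8/10)(7/9)(2/8) = 0.10606; P(data | box B) = (6/10)(5/9)(4/8)(3/7)(4/6) = 0.047619; P(data | box C) = (2/10)(1/9)(0/8) = 0; P(data | box D) = (4/6)(3/5)(2/4)(1/3)(2/2) = 0.066667.
Multiplying each by its prior: 1/4 · 0.10606 = 0.026515, 1/4 · 0.047619 = 0.011905, 1/4 · 0 = 0, 1/4 · 0.066667 = 0.016667; with total 0.055087.
Dividing through by the total gives posterior P(box A | data) = 0.48134, P(box B | data) = 0.21611, P(box C | data) = 0, P(box D | data) = 0.30255.
The predictive probability is P(green next | data) = (1/7)(0.48134) + (3/5)(0.21611) + (1)(0.30255) = 0.50098.

0.501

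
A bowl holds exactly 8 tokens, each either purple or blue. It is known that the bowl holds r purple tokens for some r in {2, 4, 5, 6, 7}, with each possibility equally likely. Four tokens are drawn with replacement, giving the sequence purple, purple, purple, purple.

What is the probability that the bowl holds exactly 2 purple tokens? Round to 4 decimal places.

0.0035

For each hypothesis, P(data | H) works out to: P(data | r = 2) = (2/8)(2/8)(2/8)(2/8) = 0.0039062; P(data | r = 4) = (4/8)(4/8)(4/8)(4/8) = 0.0625; P(data | r = 5) = (5/8)(5/8)(5/8)(5/8) = 0.15259; P(data | r = 6) = (6/8)(6/8)(6/8)(6/8) = 0.31641; P(data | r = 7) = (7/8)(7/8)(7/8)(7/8) = 0.58618.
Weighting by the prior gives 1/5 · 0.0039062 = 0.00078125, 1/5 · 0.0625 = 0.0125, 1/5 · 0.15259 = 0.030518, 1/5 · 0.31641 = 0.063281, 1/5 · 0.58618 = 0.11724; with total 0.22432.
Hence P(r = 2 | data) = (0.00078125) / (0.22432) = 0.0034828.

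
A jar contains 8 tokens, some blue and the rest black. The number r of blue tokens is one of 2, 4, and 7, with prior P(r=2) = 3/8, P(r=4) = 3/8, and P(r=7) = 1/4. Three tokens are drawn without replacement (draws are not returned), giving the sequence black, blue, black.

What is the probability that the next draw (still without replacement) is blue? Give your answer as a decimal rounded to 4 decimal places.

0.3778

For each hypothesis, P(data | H) works out to: P(data | r = 2) = (6/8)(2/7)(5/6) = 5/28; P(data | r = 4) = (4/8)(4/7)(3/6) = 1/7; P(data | r = 7) = (1/8)(7/7)(0/6) = 0.
Multiplying each by its prior: 3/8 · 5/28 = 15/224, 3/8 · 1/7 = 3/56, 1/4 · 0 = 0; these sum to 27/224.
Normalising, the posterior is P(r = 2 | data) = 5/9, P(r = 4 | data) = 4/9, P(r = 7 | data) = 0.
Averaging over the posterior, P(blue next | data) = (1/5)(5/9) + (3/5)(4/9) = 17/45.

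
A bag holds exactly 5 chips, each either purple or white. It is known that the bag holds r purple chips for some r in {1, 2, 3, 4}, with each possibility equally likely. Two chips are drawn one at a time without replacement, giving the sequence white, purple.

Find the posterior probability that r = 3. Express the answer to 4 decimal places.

0.3000

Under each hypothesis, the probability of the observed sequence is: P(data | r = 1) = (4/5)(1/4) = 1/5; P(data | r = 2) = (3/5)(2/4) = 3/10; P(data | r = 3) = (2/5)(3/4) = 3/10; P(data | r = 4) = (1/5)(4/4) = 1/5.
Multiplying each by its prior: 1/4 · 1/5 = 1/20, 1/4 · 3/10 = 3/40, 1/4 · 3/10 = 3/40, 1/4 · 1/5 = 1/20; these sum to 1/4.
Therefore the posterior P(r = 3 | data) = (3/40) / (1/4) = 3/10.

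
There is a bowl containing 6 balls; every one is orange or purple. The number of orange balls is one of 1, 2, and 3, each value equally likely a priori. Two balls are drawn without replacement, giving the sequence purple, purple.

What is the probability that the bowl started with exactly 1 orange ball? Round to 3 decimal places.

0.526

Compute the likelihood of the observed sequence for each case: P(data | r = 1) = (5/6)(4/5) = 2/3; P(data | r = 2) = (4/6)(3/5) = 2/5; P(data | r = 3) = (3/6)(2/5) = 1/5.
Weighting by the prior gives 1/3 · 2/3 = 2/9, 1/3 · 2/5 = 2/15, 1/3 · 1/5 = 1/15; with total 19/45.
By Bayes' rule, P(r = 1 | data) = (2/9) / (19/45) = 10/19.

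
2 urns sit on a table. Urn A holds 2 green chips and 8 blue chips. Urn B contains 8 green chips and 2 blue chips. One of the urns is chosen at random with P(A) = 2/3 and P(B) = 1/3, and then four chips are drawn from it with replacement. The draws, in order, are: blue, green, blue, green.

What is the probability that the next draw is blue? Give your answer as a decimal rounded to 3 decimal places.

0.600

The likelihood of the observed sequence under each hypothesis: P(data | urn A) = (8/10)(2/10)(8/10)(2/10) = 0.0256; P(data | urn B) = (2/10)(8/10)(2/10)(8/10) = 0.0256.
Weighting by the prior gives 2/3 · 0.0256 = 0.017067, 1/3 · 0.0256 = 0.0085333; summing to 0.0256.
Normalising, the posterior is P(urn A | data) = 0.66667, P(urn B | data) = 0.33333.
So P(blue next | data) = Σ P(blue next | H) P(H | data) = (4/5)(0.66667) + (1/5)(0.33333) = 0.6.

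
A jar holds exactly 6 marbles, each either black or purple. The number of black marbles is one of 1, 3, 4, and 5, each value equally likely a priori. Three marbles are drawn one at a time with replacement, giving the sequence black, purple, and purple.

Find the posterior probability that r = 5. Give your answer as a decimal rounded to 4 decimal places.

For each hypothesis, P(data | H) works out to: P(data | r = 1) = (1/6)(5/6)(5/6) = 25/216; P(data | r = 3) = (3/6)(3/6)(3/6) = 1/8; P(data | r = 4) = (4/6)(2/6)(2/6) = 2/27; P(data | r = 5) = (5/6)(1/6)(1/6) = 5/216.
Multiplying each by its prior: 1/4 · 25/216 = 25/864, 1/4 · 1/8 = 1/32, 1/4 · 2/27 = 1/54, 1/4 · 5/216 = 5/864; with total 73/864.
By Bayes' rule, P(r = 5 | data) = (5/864) / (73/864) = 5/73.

0.0685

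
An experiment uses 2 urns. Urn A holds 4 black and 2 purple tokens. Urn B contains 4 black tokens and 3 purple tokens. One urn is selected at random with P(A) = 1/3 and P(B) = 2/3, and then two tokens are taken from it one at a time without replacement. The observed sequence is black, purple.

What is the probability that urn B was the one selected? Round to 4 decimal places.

Compute the likelihood of the observed sequence for each case: P(data | urn A) = (4/6)(2/5) = 4/15; P(data | urn B) = (4/7)(3/6) = 2/7.
Weighting by the prior gives 1/3 · 4/15 = 4/45, 2/3 · 2/7 = 4/21; with total 88/315.
So P(urn B | data) = (4/21) / (88/315) = 15/22.

0.6818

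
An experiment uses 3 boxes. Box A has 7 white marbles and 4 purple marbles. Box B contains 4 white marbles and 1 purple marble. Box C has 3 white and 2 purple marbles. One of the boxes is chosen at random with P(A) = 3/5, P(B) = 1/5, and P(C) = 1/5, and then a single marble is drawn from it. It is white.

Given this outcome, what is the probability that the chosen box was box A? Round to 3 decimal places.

Under each hypothesis, the probability of this draw is: P(data | box A) = (7/11) = 7/11; P(data | box B) = (4/5) = 4/5; P(data | box C) = (3/5) = 3/5.
The prior-weighted likelihoods are 3/5 · 7/11 = 21/55, 1/5 · 4/5 = 4/25, 1/5 · 3/5 = 3/25; summing to 182/275.
So P(box A | data) = (21/55) / (182/275) = 15/26.

0.577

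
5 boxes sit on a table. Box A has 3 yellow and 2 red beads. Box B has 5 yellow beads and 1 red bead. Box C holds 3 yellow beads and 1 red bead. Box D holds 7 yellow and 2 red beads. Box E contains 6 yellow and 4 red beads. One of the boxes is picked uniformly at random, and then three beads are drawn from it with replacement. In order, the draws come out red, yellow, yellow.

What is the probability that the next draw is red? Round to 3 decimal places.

0.294

Compute the likelihood of the observed sequence for each case: P(data | box A) = (2/5)(3/5)(3/5) = 0.144; P(data | box B) = (1/6)(5/6)(5/6) = 0.11574; P(data | box C) = (1/4)(3/4)(3/4) = 0.14062; P(data | box D) = (2/9)(7/9)(7/9) = 0.13443; P(data | box E) = (4/10)(6/10)(6/10) = 0.144.
The prior-weighted likelihoods are 1/5 · 0.144 = 0.0288, 1/5 · 0.11574 = 0.023148, 1/5 · 0.14062 = 0.028125, 1/5 · 0.13443 = 0.026886, 1/5 · 0.144 = 0.0288; summing to 0.13576.
The posterior is then P(box A | data) = 0.21214, P(box B | data) = 0.17051, P(box C | data) = 0.20717, P(box D | data) = 0.19804, P(box E | data) = 0.21214.
Averaging over the posterior, P(red next | data) = (2/5)(0.21214) + (1/6)(0.17051) + (1/4)(0.20717) + (2/9)(0.19804) + (2/5)(0.21214) = 0.29393.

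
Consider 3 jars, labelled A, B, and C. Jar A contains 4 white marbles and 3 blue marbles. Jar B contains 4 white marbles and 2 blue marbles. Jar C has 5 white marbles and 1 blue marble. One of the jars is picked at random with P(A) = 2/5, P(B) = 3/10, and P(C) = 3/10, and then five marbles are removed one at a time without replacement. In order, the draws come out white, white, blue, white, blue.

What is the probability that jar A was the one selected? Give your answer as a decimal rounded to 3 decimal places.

0.533

Compute the likelihood of the observed sequence for each case: P(data | jar A) = (4/7)(3/6)(3/5)(2/4)(2/3) = 2/35; P(data | jar B) = (4/6)(3/5)(2/4)(2/3)(1/2) = 1/15; P(data | jar C) = (5/6)(4/5)(1/4)(3/3)(0/2) = 0.
Multiplying each by its prior: 2/5 · 2/35 = 4/175, 3/10 · 1/15 = 1/50, 3/10 · 0 = 0; with total 3/70.
Therefore the posterior P(jar A | data) = (4/175) / (3/70) = 8/15.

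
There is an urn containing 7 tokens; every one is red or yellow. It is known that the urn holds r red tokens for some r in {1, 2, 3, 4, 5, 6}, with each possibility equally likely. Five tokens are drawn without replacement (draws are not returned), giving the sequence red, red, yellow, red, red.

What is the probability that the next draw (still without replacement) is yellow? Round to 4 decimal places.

0.2857

The likelihood of the observed sequence under each hypothesis: P(data | r = 1) = (1/7)(0/6) = 0; P(data | r = 2) = (2/7)(1/6)(5/5)(0/4) = 0; P(data | r = 3) = (3/7)(2/6)(4/5)(1/4)(0/3) = 0; P(data | r = 4) = (4/7)(3/6)(3/5)(2/4)(1/3) = 1/35; P(data | r = 5) = (5/7)(4/6)(2/5)(3/4)(2/3) = 2/21; P(data | r = 6) = (6/7)(5/6)(1/5)(4/4)(3/3) = 1/7.
The prior-weighted likelihoods are 1/6 · 0 = 0, 1/6 · 0 = 0, 1/6 · 0 = 0, 1/6 · 1/35 = 1/210, 1/6 · 2/21 = 1/63, 1/6 · 1/7 = 1/42; summing to 2/45.
Dividing through by the total gives posterior P(r = 1 | data) = 0, P(r = 2 | data) = 0, P(r = 3 | data) = 0, P(r = 4 | data) = 3/28, P(r = 5 | data) = 5/14, P(r = 6 | data) = 15/28.
So P(yellow next | data) = Σ P(yellow next | H) P(H | data) = (1)(3/28) + (1/2)(5/14) + (0)(15/28) = 2/7.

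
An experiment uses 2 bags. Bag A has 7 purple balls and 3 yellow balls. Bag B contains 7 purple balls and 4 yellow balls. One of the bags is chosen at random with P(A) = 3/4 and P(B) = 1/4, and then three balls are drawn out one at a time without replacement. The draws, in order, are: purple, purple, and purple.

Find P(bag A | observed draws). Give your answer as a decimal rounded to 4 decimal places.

0.8049

Under each hypothesis, the probability of the observed sequence is: P(data | bag A) = (7/10)(6/9)(5/8) = 0.29167; P(data | bag B) = (7/11)(6/10)(5/9) = 0.21212.
The prior-weighted likelihoods are 3/4 · 0.29167 = 0.21875, 1/4 · 0.21212 = 0.05303; summing to 0.27178.
So P(bag A | data) = (0.21875) / (0.27178) = 0.80488.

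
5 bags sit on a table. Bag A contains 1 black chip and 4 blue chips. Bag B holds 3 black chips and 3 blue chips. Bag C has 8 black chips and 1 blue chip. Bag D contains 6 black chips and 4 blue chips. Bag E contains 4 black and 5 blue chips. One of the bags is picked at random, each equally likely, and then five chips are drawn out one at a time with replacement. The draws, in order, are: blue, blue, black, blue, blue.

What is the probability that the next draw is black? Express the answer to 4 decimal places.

For each hypothesis, P(data | H) works out to: P(data | bag A) = (4/5)(4/5)(1/5)(4/5)(4/5) = 0.08192; P(data | bag B) = (3/6)(3/6)(3/6)(3/6)(3/6) = 0.03125; P(data | bag C) = (1/9)(1/9)(8/9)(1/9)(1/9) = 0.00013548; P(data | bag D) = (4/10)(4/10)(6/10)(4/10)(4/10) = 0.01536; P(data | bag E) = (5/9)(5/9)(4/9)(5/9)(5/9) = 0.042338.
Multiplying each by its prior: 1/5 · 0.08192 = 0.016384, 1/5 · 0.03125 = 0.00625, 1/5 · 0.00013548 = 2.7096e-05, 1/5 · 0.01536 = 0.003072, 1/5 · 0.042338 = 0.0084675; these sum to 0.034201.
Dividing through by the total gives posterior P(bag A | data) = 0.47906, P(bag B | data) = 0.18275, P(bag C | data) = 0.00079227, P(bag D | data) = 0.089823, P(bag E | data) = 0.24758.
Averaging over the posterior, P(black next | data) = (1/5)(0.47906) + (1/2)(0.18275) + (8/9)(0.00079227) + (3/5)(0.089823) + (4/9)(0.24758) = 0.35182.

0.3518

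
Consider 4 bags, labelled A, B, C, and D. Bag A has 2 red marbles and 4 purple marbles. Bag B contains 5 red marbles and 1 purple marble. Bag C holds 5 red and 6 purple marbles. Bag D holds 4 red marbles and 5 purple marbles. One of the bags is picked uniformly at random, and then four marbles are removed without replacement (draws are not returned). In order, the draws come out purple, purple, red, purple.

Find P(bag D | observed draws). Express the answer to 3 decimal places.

0.275

The likelihood of the observed sequence under each hypothesis: P(data | bag A) = (4/6)(3/5)(2/4)(2/3) = 0.13333; P(data | bag B) = (1/6)(0/5) = 0; P(data | bag C) = (6/11)(5/10)(5/9)(4/8) = 0.075758; P(data | bag D) = (5/9)(4/8)(4/7)(3/6) = 0.079365.
Weighting by the prior gives 1/4 · 0.13333 = 0.033333, 1/4 · 0 = 0, 1/4 · 0.075758 = 0.018939, 1/4 · 0.079365 = 0.019841; summing to 0.072114.
Hence P(bag D | data) = (0.019841) / (0.072114) = 0.27514.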